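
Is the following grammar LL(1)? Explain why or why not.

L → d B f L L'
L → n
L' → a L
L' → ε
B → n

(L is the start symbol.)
Relevant sets:
  FOLLOW(L') = { $, 'a' }

For L:
  PREDICT(L → d B f L L') = { 'd' }
  PREDICT(L → n) = { 'n' }
For L':
  PREDICT(L' → a L) = { 'a' }
  PREDICT(L' → ε) = { $, 'a' }
B has a single production, so nothing to check there.

Conflict found: Predict set conflict for L': { 'a' }
The grammar is NOT LL(1).

Answer: No. Predict set conflict for L': { 'a' }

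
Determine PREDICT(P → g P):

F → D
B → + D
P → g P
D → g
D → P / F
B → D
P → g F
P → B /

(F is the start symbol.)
{ 'g' }

PREDICT(P → g P) = (FIRST(RHS) \ {ε}) ∪ (FOLLOW(P) if ε ∈ FIRST(RHS), i.e. RHS ⇒* ε)
FIRST(g P) = { 'g' }
ε ∉ FIRST(g P), so FOLLOW(P) is not added.
PREDICT(P → g P) = { 'g' }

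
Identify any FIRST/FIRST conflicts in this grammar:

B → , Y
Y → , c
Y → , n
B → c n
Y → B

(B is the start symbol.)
Yes. Y → ',' c / Y → ',' n on { ',' }; Y → ',' c / Y → B on { ',' }; Y → ',' n / Y → B on { ',' }

A FIRST/FIRST conflict occurs when two productions N → α and N → β for the same non-terminal have FIRST(α) ∩ FIRST(β) ≠ ∅ (with ε ∈ FIRST of a nullable right-hand side, so two nullable alternatives also conflict).

FIRST sets of the non-terminals at (or reachable through a nullable prefix from) the front of some alternative:
  FIRST(B) = { ',', 'c' }

Productions for B:
  B → , Y: FIRST = { ',' }
  B → c n: FIRST = { 'c' }
Productions for Y:
  Y → , c: FIRST = { ',' }
  Y → , n: FIRST = { ',' }
  Y → B: FIRST = { ',', 'c' }

Conflict for Y: Y → , c and Y → , n
  Overlap: { ',' }
Conflict for Y: Y → , c and Y → B
  Overlap: { ',' }
Conflict for Y: Y → , n and Y → B
  Overlap: { ',' }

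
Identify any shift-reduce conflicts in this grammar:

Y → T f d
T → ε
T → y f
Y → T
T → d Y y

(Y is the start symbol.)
Augment with Y' → Y and build the canonical LR(0) collection (I0 = CLOSURE({[Y' → . Y]}), then GOTO on every symbol after a dot until no new states appear). It has 10 states:
  I0: { [T → . d Y y], [T → . y f], [T → .], [Y → . T f d], [Y → . T], [Y' → . Y] }  — shift, reduce
  I1: { [Y → T . f d], [Y → T .] }  — shift, reduce
  I2: { [Y' → Y .] }  — accept
  I3: { [T → . d Y y], [T → . y f], [T → .], [T → d . Y y], [Y → . T f d], [Y → . T] }  — shift, reduce
  I4: { [T → y . f] }  — shift
  I5: { [T → y f .] }  — reduce
  I6: { [T → d Y . y] }  — shift
  I7: { [T → d Y y .] }  — reduce
  I8: { [Y → T f . d] }  — shift
  I9: { [Y → T f d .] }  — reduce

I0 contains reduce item [T → .] and shift items [T → . d Y y], [T → . y f] — shift-reduce conflict.
I1 contains reduce item [Y → T .] and shift item [Y → T . f d] — shift-reduce conflict.
I3 contains reduce item [T → .] and shift items [T → . d Y y], [T → . y f] — shift-reduce conflict.

Answer: Yes — I0: [T → .] vs [T → . d Y y]; I1: [Y → T .] vs [Y → T . f d]; I3: [T → .] vs [T → . d Y y]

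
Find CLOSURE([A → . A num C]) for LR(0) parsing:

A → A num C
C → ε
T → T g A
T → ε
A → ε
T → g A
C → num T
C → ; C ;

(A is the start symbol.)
Start with: [A → . A num C]
  [A → . A num C] has the dot before A: add [A → .]
No further items can be added.

CLOSURE = { [A → . A num C], [A → .] }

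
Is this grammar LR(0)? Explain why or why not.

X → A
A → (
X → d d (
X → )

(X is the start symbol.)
A grammar is LR(0) if no state in the canonical LR(0) collection has:
  - both a shift item (dot before a terminal) and a complete item (shift-reduce conflict), or
  - two or more complete items (reduce-reduce conflict; the accept item [X' → X .] counts as a complete item here).

Augment with X' → X and build the canonical LR(0) collection (I0 = CLOSURE({[X' → . X]}), then GOTO on every symbol after a dot until no new states appear). It has 8 states:
  I0: { [A → . (], [X → . )], [X → . A], [X → . d d (], [X' → . X] }  — shift
  I1: { [A → ( .] }  — reduce
  I2: { [X → ) .] }  — reduce
  I3: { [X → A .] }  — reduce
  I4: { [X' → X .] }  — accept
  I5: { [X → d . d (] }  — shift
  I6: { [X → d d . (] }  — shift
  I7: { [X → d d ( .] }  — reduce

Every state is either a pure shift/goto state or contains exactly one complete item and nothing to shift — no conflicts. The grammar is LR(0).

Answer: Yes, the grammar is LR(0)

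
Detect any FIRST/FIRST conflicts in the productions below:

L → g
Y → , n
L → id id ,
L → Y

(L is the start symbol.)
A FIRST/FIRST conflict occurs when two productions N → α and N → β for the same non-terminal have FIRST(α) ∩ FIRST(β) ≠ ∅ (with ε ∈ FIRST of a nullable right-hand side, so two nullable alternatives also conflict).

FIRST sets of the non-terminals at (or reachable through a nullable prefix from) the front of some alternative:
  FIRST(Y) = { ',' }

Productions for L:
  L → g: FIRST = { 'g' }
  L → id id ,: FIRST = { 'id' }
  L → Y: FIRST = { ',' }
Y has only one production, so no FIRST/FIRST conflict is possible there.

All alternatives of each non-terminal have pairwise disjoint FIRST sets.

Answer: No FIRST/FIRST conflicts.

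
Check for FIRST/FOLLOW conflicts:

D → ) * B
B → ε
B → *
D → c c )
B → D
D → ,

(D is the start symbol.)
A FIRST/FOLLOW conflict occurs when a non-terminal N has a nullable alternative N → β (β ⇒* ε) and another alternative N → α with FIRST(α) ∩ FOLLOW(N) ≠ ∅: on such a lookahead the parser cannot decide between expanding α and letting N vanish via β.

Nullable non-terminals: B.
FIRST sets used below: FIRST(D) = { ')', ',', 'c' }

B: nullable alternative(s) B → ε; FOLLOW(B) = { $ }
  B → ε: FIRST \ {ε} = { } — this is the only nullable alternative, skip
  B → *: FIRST \ {ε} = { '*' } — disjoint from FOLLOW(B)
  B → D: FIRST \ {ε} = { ')', ',', 'c' } — disjoint from FOLLOW(B)

D has no nullable alternative, so no FIRST/FOLLOW check is needed there.

No FIRST/FOLLOW conflicts found.

Answer: No FIRST/FOLLOW conflicts.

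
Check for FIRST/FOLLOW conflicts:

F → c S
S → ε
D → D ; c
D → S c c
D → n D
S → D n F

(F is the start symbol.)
A FIRST/FOLLOW conflict occurs when a non-terminal N has a nullable alternative N → β (β ⇒* ε) and another alternative N → α with FIRST(α) ∩ FOLLOW(N) ≠ ∅: on such a lookahead the parser cannot decide between expanding α and letting N vanish via β.

Nullable non-terminals: S.
FIRST sets used below: FIRST(D) = { 'c', 'n' }

S: nullable alternative(s) S → ε; FOLLOW(S) = { $, 'c' }
  S → ε: FIRST \ {ε} = { } — this is the only nullable alternative, skip
  S → D n F: FIRST \ {ε} = { 'c', 'n' } — overlaps FOLLOW(S) on { 'c' }: CONFLICT

D, F have no nullable alternative, so no FIRST/FOLLOW check is needed there.

So the grammar has 1 FIRST/FOLLOW conflict (marked CONFLICT above).

Answer: Yes. S → D n F with FOLLOW(S) on { 'c' }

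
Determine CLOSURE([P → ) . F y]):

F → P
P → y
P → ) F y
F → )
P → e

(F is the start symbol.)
{ [F → . )], [F → . P], [P → ) . F y], [P → . ) F y], [P → . e], [P → . y] }

To compute CLOSURE, for each item [A → α.Bβ] where B is a non-terminal, add [B → .γ] for all productions B → γ; repeat for the newly added items until nothing changes.

Start with: [P → ) . F y]
  [P → ) . F y] has the dot before F: add [F → . P], [F → . )]
  [F → . P] has the dot before P: add [P → . y], [P → . ) F y], [P → . e]
No further items can be added.

CLOSURE = { [F → . )], [F → . P], [P → ) . F y], [P → . ) F y], [P → . e], [P → . y] }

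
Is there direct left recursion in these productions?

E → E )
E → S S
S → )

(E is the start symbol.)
Direct left recursion occurs when N → N α for some non-terminal N (the right-hand side begins with the left-hand side itself).

E → E ): LEFT RECURSIVE (starts with E)
E → S S: starts with S
S → ): starts with ')'

The grammar has direct left recursion on: E.

Answer: Yes, E is left-recursive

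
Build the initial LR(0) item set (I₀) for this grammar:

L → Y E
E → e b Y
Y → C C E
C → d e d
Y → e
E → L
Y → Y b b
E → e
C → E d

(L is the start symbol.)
First, augment the grammar with L' → L
I₀ = CLOSURE({ [L' → . L] }):
  [L' → . L] has the dot before L: add [L → . Y E]
  [L → . Y E] has the dot before Y: add [Y → . C C E], [Y → . e], [Y → . Y b b]
  [Y → . C C E] has the dot before C: add [C → . d e d], [C → . E d]
  [C → . E d] has the dot before E: add [E → . e b Y], [E → . L], [E → . e]
No further items can be added.

I₀ = { [C → . E d], [C → . d e d], [E → . L], [E → . e b Y], [E → . e], [L → . Y E], [L' → . L], [Y → . C C E], [Y → . Y b b], [Y → . e] }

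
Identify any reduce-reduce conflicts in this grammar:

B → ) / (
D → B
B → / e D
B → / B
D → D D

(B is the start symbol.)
Augment with B' → B and build the canonical LR(0) collection (I0 = CLOSURE({[B' → . B]}), then GOTO on every symbol after a dot until no new states appear). It has 11 states:
  I0: { [B → . ) / (], [B → . / B], [B → . / e D], [B' → . B] }  — shift
  I1: { [B → ) . / (] }  — shift
  I2: { [B → . ) / (], [B → . / B], [B → . / e D], [B → / . B], [B → / . e D] }  — shift
  I3: { [B' → B .] }  — accept
  I4: { [B → / B .] }  — reduce
  I5: { [B → . ) / (], [B → . / B], [B → . / e D], [B → / e . D], [D → . B], [D → . D D] }  — shift
  I6: { [D → B .] }  — reduce
  I7: { [B → . ) / (], [B → . / B], [B → . / e D], [B → / e D .], [D → . B], [D → . D D], [D → D . D] }  — shift, reduce
  I8: { [B → . ) / (], [B → . / B], [B → . / e D], [D → . B], [D → . D D], [D → D . D], [D → D D .] }  — shift, reduce
  I9: { [B → ) / . (] }  — shift
  I10: { [B → ) / ( .] }  — reduce

No state contains more than one complete item.

Answer: No reduce-reduce conflicts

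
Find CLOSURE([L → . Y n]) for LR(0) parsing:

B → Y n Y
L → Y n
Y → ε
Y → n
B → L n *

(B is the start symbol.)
Start with: [L → . Y n]
  [L → . Y n] has the dot before Y: add [Y → .], [Y → . n]
No further items can be added.

CLOSURE = { [L → . Y n], [Y → . n], [Y → .] }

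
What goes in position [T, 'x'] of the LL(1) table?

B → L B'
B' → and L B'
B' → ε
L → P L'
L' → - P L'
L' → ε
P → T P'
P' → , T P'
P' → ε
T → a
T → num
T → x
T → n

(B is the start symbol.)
To find M[T, 'x'], we find productions for T where 'x' is in the predict set (PREDICT(N → α) = (FIRST(α) \ {ε}) ∪ (FOLLOW(N) if α ⇒* ε)).

T → a: PREDICT = { 'a' }
T → num: PREDICT = { 'num' }
T → x: PREDICT = { 'x' }
  'x' is in predict set, so this production goes in M[T, 'x']
T → n: PREDICT = { 'n' }

M[T, 'x'] = T → x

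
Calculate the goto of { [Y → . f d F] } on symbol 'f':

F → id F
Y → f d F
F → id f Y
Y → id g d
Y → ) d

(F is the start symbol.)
GOTO(I, 'f') = CLOSURE({ [A → αX.β] : [A → α.Xβ] ∈ I, X = 'f' })

Items with dot before 'f', with the dot advanced:
  [Y → . f d F] → [Y → f . d F]
Closure adds nothing (no advanced item has the dot before a non-terminal).

GOTO = { [Y → f . d F] }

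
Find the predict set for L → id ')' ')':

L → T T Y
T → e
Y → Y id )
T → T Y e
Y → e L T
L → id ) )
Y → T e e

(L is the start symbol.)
{ 'id' }

PREDICT(L → id ')' ')') = (FIRST(RHS) \ {ε}) ∪ (FOLLOW(L) if ε ∈ FIRST(RHS), i.e. RHS ⇒* ε)
FIRST(id ')' ')') = { 'id' }
ε ∉ FIRST(id ')' ')'), so FOLLOW(L) is not added.
PREDICT(L → id ')' ')') = { 'id' }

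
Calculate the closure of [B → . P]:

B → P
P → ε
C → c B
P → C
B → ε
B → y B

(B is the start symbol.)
{ [B → . P], [C → . c B], [P → . C], [P → .] }

Start with: [B → . P]
  [B → . P] has the dot before P: add [P → .], [P → . C]
  [P → . C] has the dot before C: add [C → . c B]
No further items can be added.

CLOSURE = { [B → . P], [C → . c B], [P → . C], [P → .] }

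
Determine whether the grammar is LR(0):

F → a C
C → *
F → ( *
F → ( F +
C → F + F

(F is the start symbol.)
Augment with F' → F and build the canonical LR(0) collection (I0 = CLOSURE({[F' → . F]}), then GOTO on every symbol after a dot until no new states appear). It has 12 states:
  I0: { [F → . ( *], [F → . ( F +], [F → . a C], [F' → . F] }  — shift
  I1: { [F → ( . *], [F → ( . F +], [F → . ( *], [F → . ( F +], [F → . a C] }  — shift
  I2: { [F' → F .] }  — accept
  I3: { [C → . *], [C → . F + F], [F → . ( *], [F → . ( F +], [F → . a C], [F → a . C] }  — shift
  I4: { [C → * .] }  — reduce
  I5: { [F → a C .] }  — reduce
  I6: { [C → F . + F] }  — shift
  I7: { [C → F + . F], [F → . ( *], [F → . ( F +], [F → . a C] }  — shift
  I8: { [C → F + F .] }  — reduce
  I9: { [F → ( * .] }  — reduce
  I10: { [F → ( F . +] }  — shift
  I11: { [F → ( F + .] }  — reduce

Every state is either a pure shift/goto state or contains exactly one complete item and nothing to shift — no conflicts. The grammar is LR(0).

Answer: Yes, the grammar is LR(0)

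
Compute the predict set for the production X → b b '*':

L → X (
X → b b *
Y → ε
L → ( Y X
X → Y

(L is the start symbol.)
PREDICT(X → b b '*') = (FIRST(RHS) \ {ε}) ∪ (FOLLOW(X) if ε ∈ FIRST(RHS), i.e. RHS ⇒* ε)
FIRST(b b '*') = { 'b' }
ε ∉ FIRST(b b '*'), so FOLLOW(X) is not added.
PREDICT(X → b b '*') = { 'b' }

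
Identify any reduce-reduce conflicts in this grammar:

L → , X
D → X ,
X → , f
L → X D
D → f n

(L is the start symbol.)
No reduce-reduce conflicts

A reduce-reduce conflict occurs when an LR(0) state has two complete items [A → α .] and [B → β .] — both call for a reduction, and with no lookahead the parser cannot choose between them.

Augment with L' → L and build the canonical LR(0) collection (I0 = CLOSURE({[L' → . L]}), then GOTO on every symbol after a dot until no new states appear). It has 12 states:
  I0: { [L → . , X], [L → . X D], [L' → . L], [X → . , f] }  — shift
  I1: { [L → , . X], [X → , . f], [X → . , f] }  — shift
  I2: { [L' → L .] }  — accept
  I3: { [D → . X ,], [D → . f n], [L → X . D], [X → . , f] }  — shift
  I4: { [X → , . f] }  — shift
  I5: { [L → X D .] }  — reduce
  I6: { [D → X . ,] }  — shift
  I7: { [D → f . n] }  — shift
  I8: { [D → f n .] }  — reduce
  I9: { [D → X , .] }  — reduce
  I10: { [X → , f .] }  — reduce
  I11: { [L → , X .] }  — reduce

No state contains more than one complete item.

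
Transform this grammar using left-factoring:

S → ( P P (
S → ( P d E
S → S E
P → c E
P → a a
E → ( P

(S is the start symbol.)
Left-factoring transforms A → αβ₁ | αβ₂ into A → αA' and A' → β₁ | β₂
(α is the longest common prefix among the alternatives). Repeat until
no nonterminal has two alternatives with a common prefix.

Round 1: S has alternatives sharing prefix '( P'. Introduce S': S → ( P S'
  Add: S' → P (
  Add: S' → d E

No remaining common prefixes — done.

Resulting grammar:
S → ( P S'
S' → P (
S' → d E
S → S E
P → c E
P → a a
E → ( P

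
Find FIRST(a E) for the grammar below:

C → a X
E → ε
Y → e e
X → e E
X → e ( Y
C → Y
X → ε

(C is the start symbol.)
{ 'a' }

To compute FIRST(a E), process the symbols left to right:
Symbol a is a terminal. Add 'a' and stop.
FIRST(a E) = { 'a' }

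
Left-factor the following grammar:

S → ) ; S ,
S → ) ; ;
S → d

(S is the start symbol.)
Left-factoring transforms A → αβ₁ | αβ₂ into A → αA' and A' → β₁ | β₂
(α is the longest common prefix among the alternatives). Repeat until
no nonterminal has two alternatives with a common prefix.

Round 1: S has alternatives sharing prefix ') ;'. Introduce S': S → ) ; S'
  Add: S' → S ,
  Add: S' → ;

No remaining common prefixes — done.

Resulting grammar:
S → ) ; S'
S' → S ,
S' → ;
S → d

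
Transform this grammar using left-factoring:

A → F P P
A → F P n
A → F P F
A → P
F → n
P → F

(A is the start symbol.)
Left-factoring transforms A → αβ₁ | αβ₂ into A → αA' and A' → β₁ | β₂
(α is the longest common prefix among the alternatives). Repeat until
no nonterminal has two alternatives with a common prefix.

Round 1: A has alternatives sharing prefix 'F P'. Introduce A': A → F P A'
  Add: A' → P
  Add: A' → n
  Add: A' → F

No remaining common prefixes — done.

Resulting grammar:
A → F P A'
A' → P
A' → n
A' → F
A → P
F → n
P → F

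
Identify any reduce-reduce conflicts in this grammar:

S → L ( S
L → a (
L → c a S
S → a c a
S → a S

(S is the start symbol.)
No reduce-reduce conflicts

Augment with S' → S and build the canonical LR(0) collection (I0 = CLOSURE({[S' → . S]}), then GOTO on every symbol after a dot until no new states appear). It has 13 states:
  I0: { [L → . a (], [L → . c a S], [S → . L ( S], [S → . a S], [S → . a c a], [S' → . S] }  — shift
  I1: { [S → L . ( S] }  — shift
  I2: { [S' → S .] }  — accept
  I3: { [L → . a (], [L → . c a S], [L → a . (], [S → . L ( S], [S → . a S], [S → . a c a], [S → a . S], [S → a . c a] }  — shift
  I4: { [L → c . a S] }  — shift
  I5: { [L → . a (], [L → . c a S], [L → c a . S], [S → . L ( S], [S → . a S], [S → . a c a] }  — shift
  I6: { [L → c a S .] }  — reduce
  I7: { [L → a ( .] }  — reduce
  I8: { [S → a S .] }  — reduce
  I9: { [L → c . a S], [S → a c . a] }  — shift
  I10: { [L → . a (], [L → . c a S], [L → c a . S], [S → . L ( S], [S → . a S], [S → . a c a], [S → a c a .] }  — shift, reduce
  I11: { [L → . a (], [L → . c a S], [S → . L ( S], [S → . a S], [S → . a c a], [S → L ( . S] }  — shift
  I12: { [S → L ( S .] }  — reduce

No state contains more than one complete item.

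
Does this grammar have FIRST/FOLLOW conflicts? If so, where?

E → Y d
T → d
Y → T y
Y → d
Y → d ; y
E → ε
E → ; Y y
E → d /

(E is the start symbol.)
A FIRST/FOLLOW conflict occurs when a non-terminal N has a nullable alternative N → β (β ⇒* ε) and another alternative N → α with FIRST(α) ∩ FOLLOW(N) ≠ ∅: on such a lookahead the parser cannot decide between expanding α and letting N vanish via β.

Nullable non-terminals: E.
FIRST sets used below: FIRST(Y) = { 'd' }

E: nullable alternative(s) E → ε; FOLLOW(E) = { $ }
  E → Y d: FIRST \ {ε} = { 'd' } — disjoint from FOLLOW(E)
  E → ε: FIRST \ {ε} = { } — this is the only nullable alternative, skip
  E → ; Y y: FIRST \ {ε} = { ';' } — disjoint from FOLLOW(E)
  E → d /: FIRST \ {ε} = { 'd' } — disjoint from FOLLOW(E)

T, Y have no nullable alternative, so no FIRST/FOLLOW check is needed there.

No FIRST/FOLLOW conflicts found.

Answer: No FIRST/FOLLOW conflicts.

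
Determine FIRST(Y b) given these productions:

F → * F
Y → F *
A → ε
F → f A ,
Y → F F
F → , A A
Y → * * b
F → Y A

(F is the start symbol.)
FIRST sets of the non-terminals involved (from the grammar, by fixed-point iteration):
  FIRST(Y) = { '*', ',', 'f' }

To compute FIRST(Y b), process the symbols left to right:
Symbol Y is a non-terminal. Add FIRST(Y) \ {ε} = { '*', ',', 'f' }
Y is not nullable (ε ∉ FIRST(Y)), so stop here.
FIRST(Y b) = { '*', ',', 'f' }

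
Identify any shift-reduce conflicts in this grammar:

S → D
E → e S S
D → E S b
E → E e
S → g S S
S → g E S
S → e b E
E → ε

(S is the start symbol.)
Yes — I0: [E → .] vs [E → . e S S]; I2: [E → .] vs [E → E . e]; I4: [E → .] vs [E → . e S S]; I5: [E → .] vs [E → . e S S]; I6: [E → .] vs [E → E . e]; I7: [E → .] vs [E → . e S S]; I9: [S → g E S .] vs [D → E S . b]; I10: [E → .] vs [E → . e S S]; I11: [E → .] vs [E → . e S S]; I12: [E → .] vs [E → . e S S]; I13: [S → e b E .] vs [E → E . e]; I14: [E → .] vs [E → . e S S]

Augment with S' → S and build the canonical LR(0) collection (I0 = CLOSURE({[S' → . S]}), then GOTO on every symbol after a dot until no new states appear). It has 19 states:
  I0: { [D → . E S b], [E → . E e], [E → . e S S], [E → .], [S → . D], [S → . e b E], [S → . g E S], [S → . g S S], [S' → . S] }  — shift, reduce
  I1: { [S → D .] }  — reduce
  I2: { [D → . E S b], [D → E . S b], [E → . E e], [E → . e S S], [E → .], [E → E . e], [S → . D], [S → . e b E], [S → . g E S], [S → . g S S] }  — shift, reduce
  I3: { [S' → S .] }  — accept
  I4: { [D → . E S b], [E → . E e], [E → . e S S], [E → .], [E → e . S S], [S → . D], [S → . e b E], [S → . g E S], [S → . g S S], [S → e . b E] }  — shift, reduce
  I5: { [D → . E S b], [E → . E e], [E → . e S S], [E → .], [S → . D], [S → . e b E], [S → . g E S], [S → . g S S], [S → g . E S], [S → g . S S] }  — shift, reduce
  I6: { [D → . E S b], [D → E . S b], [E → . E e], [E → . e S S], [E → .], [E → E . e], [S → . D], [S → . e b E], [S → . g E S], [S → . g S S], [S → g E . S] }  — shift, reduce
  I7: { [D → . E S b], [E → . E e], [E → . e S S], [E → .], [S → . D], [S → . e b E], [S → . g E S], [S → . g S S], [S → g S . S] }  — shift, reduce
  I8: { [S → g S S .] }  — reduce
  I9: { [D → E S . b], [S → g E S .] }  — shift, reduce
  I10: { [D → . E S b], [E → . E e], [E → . e S S], [E → .], [E → E e .], [E → e . S S], [S → . D], [S → . e b E], [S → . g E S], [S → . g S S], [S → e . b E] }  — shift, 2 reduces
  I11: { [D → . E S b], [E → . E e], [E → . e S S], [E → .], [E → e S . S], [S → . D], [S → . e b E], [S → . g E S], [S → . g S S] }  — shift, reduce
  I12: { [E → . E e], [E → . e S S], [E → .], [S → e b . E] }  — shift, reduce
  I13: { [E → E . e], [S → e b E .] }  — shift, reduce
  I14: { [D → . E S b], [E → . E e], [E → . e S S], [E → .], [E → e . S S], [S → . D], [S → . e b E], [S → . g E S], [S → . g S S] }  — shift, reduce
  I15: { [E → E e .] }  — reduce
  I16: { [E → e S S .] }  — reduce
  I17: { [D → E S b .] }  — reduce
  I18: { [D → E S . b] }  — shift

I0 contains reduce item [E → .] and shift items [E → . e S S], [S → . e b E], [S → . g E S], [S → . g S S] — shift-reduce conflict.
I2 contains reduce item [E → .] and shift items [E → E . e], [E → . e S S], [S → . e b E], [S → . g E S], [S → . g S S] — shift-reduce conflict.
I4 contains reduce item [E → .] and shift items [E → . e S S], [S → . e b E], [S → e . b E], [S → . g E S], [S → . g S S] — shift-reduce conflict.
I5 contains reduce item [E → .] and shift items [E → . e S S], [S → . e b E], [S → . g E S], [S → . g S S] — shift-reduce conflict.
I6 contains reduce item [E → .] and shift items [E → E . e], [E → . e S S], [S → . e b E], [S → . g E S], [S → . g S S] — shift-reduce conflict.
I7 contains reduce item [E → .] and shift items [E → . e S S], [S → . e b E], [S → . g E S], [S → . g S S] — shift-reduce conflict.
I9 contains reduce item [S → g E S .] and shift item [D → E S . b] — shift-reduce conflict.
I10 contains reduce items [E → .], [E → E e .] and shift items [E → . e S S], [S → . e b E], [S → e . b E], [S → . g E S], [S → . g S S] — shift-reduce conflict.
I11 contains reduce item [E → .] and shift items [E → . e S S], [S → . e b E], [S → . g E S], [S → . g S S] — shift-reduce conflict.
I12 contains reduce item [E → .] and shift item [E → . e S S] — shift-reduce conflict.
I13 contains reduce item [S → e b E .] and shift item [E → E . e] — shift-reduce conflict.
I14 contains reduce item [E → .] and shift items [E → . e S S], [S → . e b E], [S → . g E S], [S → . g S S] — shift-reduce conflict.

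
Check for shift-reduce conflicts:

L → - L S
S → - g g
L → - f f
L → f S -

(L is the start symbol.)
No shift-reduce conflicts

A shift-reduce conflict occurs when an LR(0) state has both:
  - a complete (reduce) item [A → α .] (dot at the end), and
  - a shift item [B → β . c γ] (dot before a terminal).

Augment with L' → L and build the canonical LR(0) collection (I0 = CLOSURE({[L' → . L]}), then GOTO on every symbol after a dot until no new states appear). It has 13 states:
  I0: { [L → . - L S], [L → . - f f], [L → . f S -], [L' → . L] }  — shift
  I1: { [L → - . L S], [L → - . f f], [L → . - L S], [L → . - f f], [L → . f S -] }  — shift
  I2: { [L' → L .] }  — accept
  I3: { [L → f . S -], [S → . - g g] }  — shift
  I4: { [S → - . g g] }  — shift
  I5: { [L → f S . -] }  — shift
  I6: { [L → f S - .] }  — reduce
  I7: { [S → - g . g] }  — shift
  I8: { [S → - g g .] }  — reduce
  I9: { [L → - L . S], [S → . - g g] }  — shift
  I10: { [L → - f . f], [L → f . S -], [S → . - g g] }  — shift
  I11: { [L → - f f .] }  — reduce
  I12: { [L → - L S .] }  — reduce

No state contains both a complete item and a shift item.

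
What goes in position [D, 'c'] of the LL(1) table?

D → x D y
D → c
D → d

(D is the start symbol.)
To find M[D, 'c'], we find productions for D where 'c' is in the predict set (PREDICT(N → α) = (FIRST(α) \ {ε}) ∪ (FOLLOW(N) if α ⇒* ε)).

D → x D y: PREDICT = { 'x' }
D → c: PREDICT = { 'c' }
  'c' is in predict set, so this production goes in M[D, 'c']
D → d: PREDICT = { 'd' }

M[D, 'c'] = D → c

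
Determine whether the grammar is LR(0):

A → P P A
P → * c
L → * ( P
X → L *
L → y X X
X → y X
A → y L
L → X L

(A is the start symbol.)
No. Shift-reduce conflict between [A → y L .] and [X → L . *]

Augment with A' → A and build the canonical LR(0) collection (I0 = CLOSURE({[A' → . A]}), then GOTO on every symbol after a dot until no new states appear). It has 19 states:
  I0: { [A → . P P A], [A → . y L], [A' → . A], [P → . * c] }  — shift
  I1: { [P → * . c] }  — shift
  I2: { [A' → A .] }  — accept
  I3: { [A → P . P A], [P → . * c] }  — shift
  I4: { [A → y . L], [L → . * ( P], [L → . X L], [L → . y X X], [X → . L *], [X → . y X] }  — shift
  I5: { [L → * . ( P] }  — shift
  I6: { [A → y L .], [X → L . *] }  — shift, reduce
  I7: { [L → . * ( P], [L → . X L], [L → . y X X], [L → X . L], [X → . L *], [X → . y X] }  — shift
  I8: { [L → . * ( P], [L → . X L], [L → . y X X], [L → y . X X], [X → . L *], [X → . y X], [X → y . X] }  — shift
  I9: { [X → L . *] }  — shift
  I10: { [L → . * ( P], [L → . X L], [L → . y X X], [L → X . L], [L → y X . X], [X → . L *], [X → . y X], [X → y X .] }  — shift, reduce
  I11: { [L → X L .], [X → L . *] }  — shift, reduce
  I12: { [L → . * ( P], [L → . X L], [L → . y X X], [L → X . L], [L → y X X .], [X → . L *], [X → . y X] }  — shift, reduce
  I13: { [X → L * .] }  — reduce
  I14: { [L → * ( . P], [P → . * c] }  — shift
  I15: { [L → * ( P .] }  — reduce
  I16: { [A → . P P A], [A → . y L], [A → P P . A], [P → . * c] }  — shift
  I17: { [A → P P A .] }  — reduce
  I18: { [P → * c .] }  — reduce

Conflict in state I6:
  Shift-reduce conflict between [A → y L .] and [X → L . *]
So the grammar is NOT LR(0).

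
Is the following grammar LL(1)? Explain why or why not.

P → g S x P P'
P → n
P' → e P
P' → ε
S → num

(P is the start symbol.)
No. Predict set conflict for P': { 'e' }

Relevant sets:
  FOLLOW(P') = { $, 'e' }

For P:
  PREDICT(P → g S x P P') = { 'g' }
  PREDICT(P → n) = { 'n' }
For P':
  PREDICT(P' → e P) = { 'e' }
  PREDICT(P' → ε) = { $, 'e' }
S has a single production, so nothing to check there.

Conflict found: Predict set conflict for P': { 'e' }
The grammar is NOT LL(1).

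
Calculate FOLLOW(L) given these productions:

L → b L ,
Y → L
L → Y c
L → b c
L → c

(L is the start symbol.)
To compute FOLLOW(L), find every occurrence of L on a right-hand side N → α L β: add FIRST(β) \ {ε}, and if β is empty or nullable also add FOLLOW(N). Iterate to a fixed point.

L is the start symbol, so $ ∈ FOLLOW(L).
In L → b L ,: L is followed by ',', add FIRST(',') \ {ε} = { ',' }
In Y → L: L is at the end, add FOLLOW(Y)

The FOLLOW sets referred to above (computed the same way, to a fixed point):
  FOLLOW(Y) = { 'c' }

Taking the union: FOLLOW(L) = { $, ',', 'c' }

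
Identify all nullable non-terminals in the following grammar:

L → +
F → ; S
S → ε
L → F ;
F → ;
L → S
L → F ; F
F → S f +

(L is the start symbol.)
A non-terminal is nullable if it can derive ε (the empty string): either it has an ε-production, or it has a production whose right-hand side consists entirely of nullable non-terminals.

ε-productions: S → ε
So S is immediately nullable.
L → S: every symbol on the right is nullable, so L is nullable too.
No further non-terminal can be added: every production for the remaining non-terminals contains a terminal or a non-nullable non-terminal.
Nullable = { 'L', 'S' }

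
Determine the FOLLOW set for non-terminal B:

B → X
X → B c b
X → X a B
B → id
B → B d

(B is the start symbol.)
{ $, 'a', 'c', 'd' }

To compute FOLLOW(B), find every occurrence of B on a right-hand side N → α B β: add FIRST(β) \ {ε}, and if β is empty or nullable also add FOLLOW(N). Iterate to a fixed point.

B is the start symbol, so $ ∈ FOLLOW(B).
In X → B c b: B is followed by c b, add FIRST(c b) \ {ε} = { 'c' }
In X → X a B: B is at the end, add FOLLOW(X)
In B → B d: B is followed by d, add FIRST(d) \ {ε} = { 'd' }

The FOLLOW sets referred to above (computed the same way, to a fixed point):
  FOLLOW(X) = { $, 'a', 'c', 'd' }

Taking the union: FOLLOW(B) = { $, 'a', 'c', 'd' }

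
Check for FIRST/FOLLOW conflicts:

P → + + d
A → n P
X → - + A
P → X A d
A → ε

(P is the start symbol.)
Nullable non-terminals: A.

A: nullable alternative(s) A → ε; FOLLOW(A) = { 'd', 'n' }
  A → n P: FIRST \ {ε} = { 'n' } — overlaps FOLLOW(A) on { 'n' }: CONFLICT
  A → ε: FIRST \ {ε} = { } — this is the only nullable alternative, skip

P, X have no nullable alternative, so no FIRST/FOLLOW check is needed there.

So the grammar has 1 FIRST/FOLLOW conflict (marked CONFLICT above).

Answer: Yes. A → n P with FOLLOW(A) on { 'n' }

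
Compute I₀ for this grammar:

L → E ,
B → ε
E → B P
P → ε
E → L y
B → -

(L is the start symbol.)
{ [B → . -], [B → .], [E → . B P], [E → . L y], [L → . E ,], [L' → . L] }

First, augment the grammar with L' → L
I₀ = CLOSURE({ [L' → . L] }):
  [L' → . L] has the dot before L: add [L → . E ,]
  [L → . E ,] has the dot before E: add [E → . B P], [E → . L y]
  [E → . B P] has the dot before B: add [B → .], [B → . -]
No further items can be added.

I₀ = { [B → . -], [B → .], [E → . B P], [E → . L y], [L → . E ,], [L' → . L] }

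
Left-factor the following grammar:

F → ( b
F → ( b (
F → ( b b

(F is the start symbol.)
Left-factoring transforms A → αβ₁ | αβ₂ into A → αA' and A' → β₁ | β₂
(α is the longest common prefix among the alternatives). Repeat until
no nonterminal has two alternatives with a common prefix.

Round 1: F has alternatives sharing prefix '( b'. Introduce F': F → ( b F'
  Add: F' → ε
  Add: F' → (
  Add: F' → b

No remaining common prefixes — done.

Resulting grammar:
F → ( b F'
F' → ε
F' → (
F' → b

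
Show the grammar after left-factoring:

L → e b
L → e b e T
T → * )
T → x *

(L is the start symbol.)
L → e b L'
L' → ε
L' → e T
T → * )
T → x *

Left-factoring transforms A → αβ₁ | αβ₂ into A → αA' and A' → β₁ | β₂
(α is the longest common prefix among the alternatives). Repeat until
no nonterminal has two alternatives with a common prefix.

Round 1: L has alternatives sharing prefix 'e b'. Introduce L': L → e b L'
  Add: L' → ε
  Add: L' → e T

No remaining common prefixes — done.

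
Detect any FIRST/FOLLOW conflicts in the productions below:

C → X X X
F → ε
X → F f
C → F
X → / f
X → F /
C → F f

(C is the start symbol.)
No FIRST/FOLLOW conflicts.

Nullable non-terminals: C, F.
FIRST sets used below: FIRST(X) = { '/', 'f' }, FIRST(F) = { ε }

C: nullable alternative(s) C → F; FOLLOW(C) = { $ }
  C → X X X: FIRST \ {ε} = { '/', 'f' } — disjoint from FOLLOW(C)
  C → F: FIRST \ {ε} = { } — this is the only nullable alternative, skip
  C → F f: FIRST \ {ε} = { 'f' } — disjoint from FOLLOW(C)
F has a nullable alternative but only one production, so nothing to check.

X has no nullable alternative, so no FIRST/FOLLOW check is needed there.

No FIRST/FOLLOW conflicts found.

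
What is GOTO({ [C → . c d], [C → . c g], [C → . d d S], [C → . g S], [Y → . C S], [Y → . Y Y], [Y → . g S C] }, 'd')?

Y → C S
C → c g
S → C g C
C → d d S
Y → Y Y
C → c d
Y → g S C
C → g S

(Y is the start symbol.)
GOTO(I, 'd') = CLOSURE({ [A → αX.β] : [A → α.Xβ] ∈ I, X = 'd' })

Items with dot before 'd', with the dot advanced:
  [C → . d d S] → [C → d . d S]
Closure adds nothing (no advanced item has the dot before a non-terminal).

GOTO = { [C → d . d S] }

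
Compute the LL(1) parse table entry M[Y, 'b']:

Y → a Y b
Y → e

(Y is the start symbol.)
Empty (error entry)

To find M[Y, 'b'], we find productions for Y where 'b' is in the predict set (PREDICT(N → α) = (FIRST(α) \ {ε}) ∪ (FOLLOW(N) if α ⇒* ε)).

Y → a Y b: PREDICT = { 'a' }
Y → e: PREDICT = { 'e' }

M[Y, 'b'] is empty (no production applies)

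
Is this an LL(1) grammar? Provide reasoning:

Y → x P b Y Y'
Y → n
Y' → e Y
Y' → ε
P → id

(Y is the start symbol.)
No. Predict set conflict for Y': { 'e' }

Relevant sets:
  FOLLOW(Y') = { $, 'e' }

For Y:
  PREDICT(Y → x P b Y Y') = { 'x' }
  PREDICT(Y → n) = { 'n' }
For Y':
  PREDICT(Y' → e Y) = { 'e' }
  PREDICT(Y' → ε) = { $, 'e' }
P has a single production, so nothing to check there.

Conflict found: Predict set conflict for Y': { 'e' }
The grammar is NOT LL(1).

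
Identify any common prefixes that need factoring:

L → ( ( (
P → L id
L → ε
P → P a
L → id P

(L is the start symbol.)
No, left-factoring is not needed

Left-factoring is needed when two productions for the same non-terminal
share a common prefix on the right-hand side.

Productions for L:
  L → ( ( (
  L → ε
  L → id P
Productions for P:
  P → L id
  P → P a

No common prefixes found.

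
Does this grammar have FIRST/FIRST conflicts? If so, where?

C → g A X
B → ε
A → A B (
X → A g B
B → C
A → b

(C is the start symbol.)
A FIRST/FIRST conflict occurs when two productions N → α and N → β for the same non-terminal have FIRST(α) ∩ FIRST(β) ≠ ∅ (with ε ∈ FIRST of a nullable right-hand side, so two nullable alternatives also conflict).

FIRST sets of the non-terminals at (or reachable through a nullable prefix from) the front of some alternative:
  FIRST(C) = { 'g' }
  FIRST(A) = { 'b' }

Productions for B:
  B → ε: FIRST = { ε }
  B → C: FIRST = { 'g' }
Productions for A:
  A → A B (: FIRST = { 'b' }
  A → b: FIRST = { 'b' }
C, X have only one production, so no FIRST/FIRST conflict is possible there.

Conflict for A: A → A B ( and A → b
  Overlap: { 'b' }

Answer: Yes. A → A B '(' / A → b on { 'b' }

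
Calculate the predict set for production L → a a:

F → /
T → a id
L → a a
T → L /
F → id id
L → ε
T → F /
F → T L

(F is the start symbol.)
{ 'a' }

PREDICT(L → a a) = (FIRST(RHS) \ {ε}) ∪ (FOLLOW(L) if ε ∈ FIRST(RHS), i.e. RHS ⇒* ε)
FIRST(a a) = { 'a' }
ε ∉ FIRST(a a), so FOLLOW(L) is not added.
PREDICT(L → a a) = { 'a' }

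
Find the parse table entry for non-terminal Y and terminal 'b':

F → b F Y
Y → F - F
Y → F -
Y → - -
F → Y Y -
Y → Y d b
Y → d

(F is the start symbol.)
To find M[Y, 'b'], we find productions for Y where 'b' is in the predict set (PREDICT(N → α) = (FIRST(α) \ {ε}) ∪ (FOLLOW(N) if α ⇒* ε)).

Relevant sets:
  FIRST(F) = { '-', 'b', 'd' }
  FIRST(Y) = { '-', 'b', 'd' }

Y → F - F: PREDICT = { '-', 'b', 'd' }
  'b' is in predict set, so this production goes in M[Y, 'b']
Y → F -: PREDICT = { '-', 'b', 'd' }
  'b' is in predict set, so this production goes in M[Y, 'b']
Y → - -: PREDICT = { '-' }
Y → Y d b: PREDICT = { '-', 'b', 'd' }
  'b' is in predict set, so this production goes in M[Y, 'b']
Y → d: PREDICT = { 'd' }

M[Y, 'b'] = Y → F - F, Y → F -, Y → Y d b  (a multiply-defined cell — the grammar is not LL(1))

Answer: Y → F - F, Y → F -, Y → Y d b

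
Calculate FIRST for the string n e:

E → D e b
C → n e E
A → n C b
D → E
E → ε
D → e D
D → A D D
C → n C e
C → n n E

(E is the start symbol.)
To compute FIRST(n e), process the symbols left to right:
Symbol n is a terminal. Add 'n' and stop.
FIRST(n e) = { 'n' }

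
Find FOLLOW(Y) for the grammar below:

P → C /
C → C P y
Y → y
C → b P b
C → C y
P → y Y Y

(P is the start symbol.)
To compute FOLLOW(Y), find every occurrence of Y on a right-hand side N → α Y β: add FIRST(β) \ {ε}, and if β is empty or nullable also add FOLLOW(N). Iterate to a fixed point.

In P → y Y Y: Y is followed by Y, add FIRST(Y) \ {ε} = { 'y' }
In P → y Y Y: Y is at the end, add FOLLOW(P)

The FOLLOW sets referred to above (computed the same way, to a fixed point):
  FOLLOW(P) = { $, 'b', 'y' }

Taking the union: FOLLOW(Y) = { $, 'b', 'y' }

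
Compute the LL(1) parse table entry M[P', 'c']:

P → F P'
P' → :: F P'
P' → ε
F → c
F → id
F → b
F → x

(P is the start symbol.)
Empty (error entry)

To find M[P', 'c'], we find productions for P' where 'c' is in the predict set (PREDICT(N → α) = (FIRST(α) \ {ε}) ∪ (FOLLOW(N) if α ⇒* ε)).

Relevant sets:
  FOLLOW(P') = { $ }

P' → :: F P': PREDICT = { '::' }
P' → ε: PREDICT = { $ }

M[P', 'c'] is empty (no production applies)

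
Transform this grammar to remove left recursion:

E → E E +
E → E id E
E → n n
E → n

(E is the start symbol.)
E is directly left-recursive. The standard transformation for
  A → A α₁ | ... | A α_m | β₁ | ... | β_n
is
  A  → β₁ A' | ... | β_n A'
  A' → α₁ A' | ... | α_m A' | ε

E → n n becomes E → n n E'
E → n becomes E → n E'
E → E E + becomes E' → E + E'
E → E id E becomes E' → id E E'
Add E' → ε

Resulting grammar:
E → n n E'
E → n E'
E' → E + E'
E' → id E E'
E' → ε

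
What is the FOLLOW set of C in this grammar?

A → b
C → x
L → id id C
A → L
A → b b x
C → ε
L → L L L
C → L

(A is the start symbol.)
To compute FOLLOW(C), find every occurrence of C on a right-hand side N → α C β: add FIRST(β) \ {ε}, and if β is empty or nullable also add FOLLOW(N). Iterate to a fixed point.

In L → id id C: C is at the end, add FOLLOW(L)

The FOLLOW sets referred to above (computed the same way, to a fixed point):
  FOLLOW(L) = { $, 'id' }

Taking the union: FOLLOW(C) = { $, 'id' }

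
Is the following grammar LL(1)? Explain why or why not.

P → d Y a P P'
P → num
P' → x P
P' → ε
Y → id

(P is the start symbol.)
No. Predict set conflict for P': { 'x' }

A grammar is LL(1) if for each non-terminal N with multiple productions, the predict sets of those productions are pairwise disjoint, where PREDICT(N → α) = (FIRST(α) \ {ε}) ∪ (FOLLOW(N) if α ⇒* ε).

Relevant sets:
  FOLLOW(P') = { $, 'x' }

For P:
  PREDICT(P → d Y a P P') = { 'd' }
  PREDICT(P → num) = { 'num' }
For P':
  PREDICT(P' → x P) = { 'x' }
  PREDICT(P' → ε) = { $, 'x' }
Y has a single production, so nothing to check there.

Conflict found: Predict set conflict for P': { 'x' }
The grammar is NOT LL(1).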